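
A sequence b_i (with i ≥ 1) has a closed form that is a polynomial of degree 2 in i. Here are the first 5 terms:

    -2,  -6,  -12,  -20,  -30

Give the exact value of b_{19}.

-380

1st diffs: -4, -6, -8, -10.
2nd diffs: -2, -2, -2 (constant).
Newton forward-difference form: b_i = -2 + (-4)·C(i-1,1) + (-2)·C(i-1,2).
At i = 19: i-1 = 18, so b_{19} = -2 - 72 - 306 = -380.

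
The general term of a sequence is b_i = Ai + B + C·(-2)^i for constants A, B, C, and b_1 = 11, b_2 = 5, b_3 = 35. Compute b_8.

Write the equations: A + B - 2C = 11; 2A + B + 4C = 5; 3A + B - 8C = 35.
Subtracting the first from the second: A + 6C = -6.
Subtracting the second from the third: A - 12C = 30.
Solving: C = -2, A = 6, then B = 1.
So b_i = 6·i + 1 + (-2)·(-2)^i; at i=8 this is -463.

-463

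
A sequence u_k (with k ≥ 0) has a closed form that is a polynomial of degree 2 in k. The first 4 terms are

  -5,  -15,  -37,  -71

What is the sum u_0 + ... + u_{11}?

-3360

1st diffs: -10, -22, -34.
2nd diffs: -12, -12 (constant).
Newton forward-difference form: u_k = -5 + (-10)·C(k,1) + (-12)·C(k,2).
Continuing: …, -117, -175, -245, -327, …, u_{11} = -775.
Summing k = 0..11 (12 terms) gives -3360.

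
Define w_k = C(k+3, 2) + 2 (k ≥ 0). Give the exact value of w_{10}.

80

C(13, 2) = 78, so w_{10} = 80.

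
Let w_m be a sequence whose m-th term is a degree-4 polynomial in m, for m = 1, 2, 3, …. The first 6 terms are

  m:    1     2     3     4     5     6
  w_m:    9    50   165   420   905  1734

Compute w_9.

1st diffs: 41, 115, 255, 485, 829.
2nd diffs: 74, 140, 230, 344.
3rd diffs: 66, 90, 114.
4th diffs: 24, 24 (constant).
So w_m = m^4 + m^3 + 6m^2 + m.
Evaluating at m = 9 gives w_9 = 7785.

7785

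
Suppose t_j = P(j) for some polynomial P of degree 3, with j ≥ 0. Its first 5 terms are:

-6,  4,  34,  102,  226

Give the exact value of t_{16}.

1st diffs: 10, 30, 68, 124.
2nd diffs: 20, 38, 56.
3rd diffs: 18, 18 (constant).
So t_j = 3j^3 + j^2 + 6j - 6.
Evaluating at j = 16 gives t_{16} = 12634.

12634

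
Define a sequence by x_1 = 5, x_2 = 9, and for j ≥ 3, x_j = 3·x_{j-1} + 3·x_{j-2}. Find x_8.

Step forward from the initial values:
x_3 = 42;  x_4 = 153;  x_5 = 585;  x_6 = 2214;  x_7 = 8397;  x_8 = 31833.

31833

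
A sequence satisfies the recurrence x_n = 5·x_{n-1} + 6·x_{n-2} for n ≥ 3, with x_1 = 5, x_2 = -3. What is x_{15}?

22389761175

Step forward from the initial values:
x_3 = 15; x_4 = 57; x_5 = 375; …; x_{12} = 103656297; x_{13} = 621937815; x_{14} = 3731626857; x_{15} = 22389761175.
(Characteristic roots are 6 and -1.)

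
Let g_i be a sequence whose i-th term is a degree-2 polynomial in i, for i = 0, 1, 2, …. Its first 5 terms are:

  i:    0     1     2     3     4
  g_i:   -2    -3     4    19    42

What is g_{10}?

348

1st diffs: -1, 7, 15, 23.
2nd diffs: 8, 8, 8 (constant).
So g_i = 4i^2 - 5i - 2.
Evaluating at i = 10 gives g_{10} = 348.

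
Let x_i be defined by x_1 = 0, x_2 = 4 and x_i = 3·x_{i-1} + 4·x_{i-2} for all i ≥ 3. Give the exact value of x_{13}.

13421772

Iterate the recurrence:
x_3 = 12, x_4 = 52, x_5 = 204, …, x_{10} = 209716, x_{11} = 838860, x_{12} = 3355444, x_{13} = 13421772.
(Characteristic roots are 4 and -1.)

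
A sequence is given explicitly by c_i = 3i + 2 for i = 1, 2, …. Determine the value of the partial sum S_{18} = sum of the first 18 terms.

Over i = 1..18: Σi = 171.
Total = (3)·171 + (2)·18 = 549.

549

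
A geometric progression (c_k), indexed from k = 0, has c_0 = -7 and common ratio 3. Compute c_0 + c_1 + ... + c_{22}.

-329501125891

c_k = (-7)·3^(k-0).
S = (-7)·(3^23 - 1)/(3 - 1) = (-7)·(94143178827 - 1)/(2) = -329501125891.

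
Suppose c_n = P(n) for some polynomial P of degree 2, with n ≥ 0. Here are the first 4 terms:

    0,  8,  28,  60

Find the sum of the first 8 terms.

896

1st diffs: 8, 20, 32.
2nd diffs: 12, 12 (constant).
Newton forward-difference form: c_n = 8·C(n,1) + 12·C(n,2).
Continuing: 104, 160, 228, 308.
Summing n = 0..7 (8 terms) gives 896.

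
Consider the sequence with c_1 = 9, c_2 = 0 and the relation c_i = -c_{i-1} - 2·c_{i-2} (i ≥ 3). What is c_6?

-54

Compute successive terms:
c_3 = -18;  c_4 = 18;  c_5 = 18;  c_6 = -54.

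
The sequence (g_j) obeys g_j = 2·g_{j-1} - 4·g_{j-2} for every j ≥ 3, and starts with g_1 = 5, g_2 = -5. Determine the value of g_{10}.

-2560

Step forward from the initial values:
g_3 = -30; g_4 = -40; g_5 = 40; g_6 = 240; g_7 = 320; g_8 = -320; g_9 = -1920; g_{10} = -2560.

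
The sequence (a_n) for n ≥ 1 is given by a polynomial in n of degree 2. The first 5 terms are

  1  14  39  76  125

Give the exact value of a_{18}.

1854

1st diffs: 13, 25, 37, 49.
2nd diffs: 12, 12, 12 (constant).
Newton forward-difference form: a_n = 1 + 13·C(n-1,1) + 12·C(n-1,2).
At n = 18: n-1 = 17, so a_{18} = 1 + 221 + 1632 = 1854.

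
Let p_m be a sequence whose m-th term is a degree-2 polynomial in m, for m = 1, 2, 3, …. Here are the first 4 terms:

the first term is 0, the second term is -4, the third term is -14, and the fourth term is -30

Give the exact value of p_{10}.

-252

1st diffs: -4, -10, -16.
2nd diffs: -6, -6 (constant).
So p_m = -3m^2 + 5m - 2.
Evaluating at m = 10 gives p_{10} = -252.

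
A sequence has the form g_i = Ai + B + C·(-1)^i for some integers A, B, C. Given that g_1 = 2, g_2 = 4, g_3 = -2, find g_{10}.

Plug in i = 1, 2, 3: A + B - C = 2; 2A + B + C = 4; 3A + B - C = -2.
Subtracting the first from the second: A + 2C = 2.
Subtracting the second from the third: A - 2C = -6.
Solving: C = 2, A = -2, then B = 6.
Therefore g_{10} = -20 + 6 + 2·1 = -12.

-12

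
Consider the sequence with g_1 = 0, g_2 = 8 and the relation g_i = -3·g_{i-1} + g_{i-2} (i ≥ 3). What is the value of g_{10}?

103760

Iterate the recurrence:
g_3 = -24; g_4 = 80; g_5 = -264; g_6 = 872; g_7 = -2880; g_8 = 9512; g_9 = -31416; g_{10} = 103760.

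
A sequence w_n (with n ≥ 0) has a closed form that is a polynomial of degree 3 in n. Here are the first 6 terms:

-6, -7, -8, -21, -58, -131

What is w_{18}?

-9816

1st diffs: -1, -1, -13, -37, -73.
2nd diffs: 0, -12, -24, -36.
3rd diffs: -12, -12, -12 (constant).
So w_n = -2n^3 + 6n^2 - 5n - 6.
Evaluating at n = 18 gives w_{18} = -9816.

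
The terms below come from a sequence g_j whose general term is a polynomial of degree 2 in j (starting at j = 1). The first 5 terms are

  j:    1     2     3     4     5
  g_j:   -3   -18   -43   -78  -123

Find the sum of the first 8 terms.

-1004

1st diffs: -15, -25, -35, -45.
2nd diffs: -10, -10, -10 (constant).
Newton forward-difference form: g_j = -3 + (-15)·C(j-1,1) + (-10)·C(j-1,2).
Continuing: -178, -243, -318.
Summing j = 1..8 (8 terms) gives -1004.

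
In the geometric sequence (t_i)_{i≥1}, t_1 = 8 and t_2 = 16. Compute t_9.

Common ratio r = 2.
t_i = 8·2^(i-1).
t_9 = 8·2^8 = 2048.

2048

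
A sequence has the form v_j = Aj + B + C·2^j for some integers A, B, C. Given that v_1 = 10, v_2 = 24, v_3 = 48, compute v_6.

340

Write the equations: A + B + 2C = 10; 2A + B + 4C = 24; 3A + B + 8C = 48.
Subtracting the first from the second: A + 2C = 14.
Subtracting the second from the third: A + 4C = 24.
Solving: C = 5, A = 4, then B = -4.
So v_j = 4·j + (-4) + 5·2^j; at j=6 this is 340.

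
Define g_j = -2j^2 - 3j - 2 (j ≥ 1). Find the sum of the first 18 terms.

-4767

Over j = 1..18: Σj = 171, Σj² = 2109.
Total = (-2)·2109 + (-3)·171 + (-2)·18 = -4767.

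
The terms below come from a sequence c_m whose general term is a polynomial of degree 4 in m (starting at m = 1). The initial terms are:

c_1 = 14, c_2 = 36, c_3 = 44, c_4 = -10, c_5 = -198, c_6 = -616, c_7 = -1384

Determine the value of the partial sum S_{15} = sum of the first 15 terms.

-141442

1st diffs: 22, 8, -54, -188, -418, -768.
2nd diffs: -14, -62, -134, -230, -350.
3rd diffs: -48, -72, -96, -120.
4th diffs: -24, -24, -24 (constant).
Newton forward-difference form: c_m = 14 + 22·C(m-1,1) + (-14)·C(m-1,2) + (-48)·C(m-1,3) + (-24)·C(m-1,4).
Continuing: …, -2646, -4570, -7348, -11196, …, c_{15} = -42448.
Summing m = 1..15 (15 terms) gives -141442.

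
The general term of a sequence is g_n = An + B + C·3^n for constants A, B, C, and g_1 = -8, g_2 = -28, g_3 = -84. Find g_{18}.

At n = 1, 2, 3: A + B + 3C = -8; 2A + B + 9C = -28; 3A + B + 27C = -84.
Subtracting the first from the second: A + 6C = -20.
Subtracting the second from the third: A + 18C = -56.
Solving: C = -3, A = -2, then B = 3.
Therefore g_{18} = -36 + 3 + (-3)·387420489 = -1162261500.

-1162261500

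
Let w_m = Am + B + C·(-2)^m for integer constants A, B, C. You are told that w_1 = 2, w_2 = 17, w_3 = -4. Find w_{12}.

Write the equations: A + B - 2C = 2; 2A + B + 4C = 17; 3A + B - 8C = -4.
Subtracting the first from the second: A + 6C = 15.
Subtracting the second from the third: A - 12C = -21.
Solving: C = 2, A = 3, then B = 3.
Hence w_{12} = 3·12 + 3 + 2·4096 = 8231.

8231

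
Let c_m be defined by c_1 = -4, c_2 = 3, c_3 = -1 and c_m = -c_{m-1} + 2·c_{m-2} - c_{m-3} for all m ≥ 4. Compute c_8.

Applying the relation repeatedly:
c_4 = 11  c_5 = -16  c_6 = 39  c_7 = -82  c_8 = 176.

176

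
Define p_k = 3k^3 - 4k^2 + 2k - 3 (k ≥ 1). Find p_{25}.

44422

p_{25} = 3·25^3 - 4·25^2 + 2·25 - 3 = 44422.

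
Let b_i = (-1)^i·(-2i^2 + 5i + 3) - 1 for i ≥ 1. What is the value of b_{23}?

939

(-1)^23 = -1; -2i^2 + 5i + 3 at i=23 is -940; so b_{23} = 939.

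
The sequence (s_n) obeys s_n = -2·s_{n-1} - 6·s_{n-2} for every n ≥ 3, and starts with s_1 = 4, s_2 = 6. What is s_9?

-6336

Compute successive terms:
s_3 = -36; s_4 = 36; s_5 = 144; s_6 = -504; s_7 = 144; s_8 = 2736; s_9 = -6336.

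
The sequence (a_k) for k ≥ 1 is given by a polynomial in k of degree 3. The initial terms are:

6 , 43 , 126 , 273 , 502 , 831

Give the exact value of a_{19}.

1st diffs: 37, 83, 147, 229, 329.
2nd diffs: 46, 64, 82, 100.
3rd diffs: 18, 18, 18 (constant).
Newton forward-difference form: a_k = 6 + 37·C(k-1,1) + 46·C(k-1,2) + 18·C(k-1,3).
At k = 19: k-1 = 18, so a_{19} = 6 + 666 + 7038 + 14688 = 22398.

22398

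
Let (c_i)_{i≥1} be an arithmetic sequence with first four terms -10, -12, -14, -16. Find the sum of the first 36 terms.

Common difference d = -2.
c_i = -10 + (i - 1)·(-2).
c_{36} = -80; S = 36·(-10 + (-80))/2 = -1620.

-1620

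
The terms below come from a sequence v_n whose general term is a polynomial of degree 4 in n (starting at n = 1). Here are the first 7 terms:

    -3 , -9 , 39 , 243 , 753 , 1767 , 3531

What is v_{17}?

1st diffs: -6, 48, 204, 510, 1014, 1764.
2nd diffs: 54, 156, 306, 504, 750.
3rd diffs: 102, 150, 198, 246.
4th diffs: 48, 48, 48 (constant).
Newton forward-difference form: v_n = -3 + (-6)·C(n-1,1) + 54·C(n-1,2) + 102·C(n-1,3) + 48·C(n-1,4).
At n = 17: n-1 = 16, so v_{17} = -3 - 96 + 6480 + 57120 + 87360 = 150861.

150861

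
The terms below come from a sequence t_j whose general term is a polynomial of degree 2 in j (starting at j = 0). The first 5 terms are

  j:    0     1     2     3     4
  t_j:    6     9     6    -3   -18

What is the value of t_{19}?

-963

1st diffs: 3, -3, -9, -15.
2nd diffs: -6, -6, -6 (constant).
Newton forward-difference form: t_j = 6 + 3·C(j,1) + (-6)·C(j,2).
At j = 19: j = 19, so t_{19} = 6 + 57 - 1026 = -963.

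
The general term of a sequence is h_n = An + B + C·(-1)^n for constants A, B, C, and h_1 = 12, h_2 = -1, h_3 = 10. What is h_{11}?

At n = 1, 2, 3: A + B - C = 12; 2A + B + C = -1; 3A + B - C = 10.
Subtracting the first from the second: A + 2C = -13.
Subtracting the second from the third: A - 2C = 11.
Solving: C = -6, A = -1, then B = 7.
So h_n = -1·n + 7 + (-6)·(-1)^n; at n=11 this is 2.

2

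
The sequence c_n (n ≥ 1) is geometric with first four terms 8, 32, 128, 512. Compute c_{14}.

Common ratio r = 4.
c_n = 8·4^(n-1).
c_{14} = 8·4^13 = 536870912.

536870912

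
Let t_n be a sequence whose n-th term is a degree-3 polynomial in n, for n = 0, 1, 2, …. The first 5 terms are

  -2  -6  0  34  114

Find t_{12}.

1st diffs: -4, 6, 34, 80.
2nd diffs: 10, 28, 46.
3rd diffs: 18, 18 (constant).
Newton forward-difference form: t_n = -2 + (-4)·C(n,1) + 10·C(n,2) + 18·C(n,3).
At n = 12: n = 12, so t_{12} = -2 - 48 + 660 + 3960 = 4570.

4570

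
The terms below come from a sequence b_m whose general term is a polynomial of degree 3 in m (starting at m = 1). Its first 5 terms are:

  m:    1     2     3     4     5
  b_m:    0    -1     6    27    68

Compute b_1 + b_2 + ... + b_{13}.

6500

1st diffs: -1, 7, 21, 41.
2nd diffs: 8, 14, 20.
3rd diffs: 6, 6 (constant).
Newton forward-difference form: b_m = (-1)·C(m-1,1) + 8·C(m-1,2) + 6·C(m-1,3).
Continuing: …, 135, 234, 371, 552, …, b_{13} = 1836.
Summing m = 1..13 (13 terms) gives 6500.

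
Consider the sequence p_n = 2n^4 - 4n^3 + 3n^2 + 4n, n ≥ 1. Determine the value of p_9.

p_9 = 2·9^4 - 4·9^3 + 3·9^2 + 4·9 = 10485.

10485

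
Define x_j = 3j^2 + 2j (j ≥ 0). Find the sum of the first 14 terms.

2639

Over j = 0..13: Σj = 91, Σj² = 819.
Total = (3)·819 + (2)·91 = 2639.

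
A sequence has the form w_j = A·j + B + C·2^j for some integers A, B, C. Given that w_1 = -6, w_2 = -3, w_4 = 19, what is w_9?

The three given values yield: A + B + 2C = -6; 2A + B + 4C = -3; 4A + B + 16C = 19.
Subtracting the first from the second: A + 2C = 3.
Subtracting the second from the third: 2A + 12C = 22.
Solving: C = 2, A = -1, then B = -9.
So w_j = -1·j + (-9) + 2·2^j; at j=9 this is 1006.

1006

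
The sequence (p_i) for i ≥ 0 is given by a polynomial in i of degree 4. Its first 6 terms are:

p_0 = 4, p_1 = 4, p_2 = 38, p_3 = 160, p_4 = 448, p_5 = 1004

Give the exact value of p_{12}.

26008

1st diffs: 0, 34, 122, 288, 556.
2nd diffs: 34, 88, 166, 268.
3rd diffs: 54, 78, 102.
4th diffs: 24, 24 (constant).
So p_i = i^4 + 3i^3 + i^2 - 5i + 4.
Evaluating at i = 12 gives p_{12} = 26008.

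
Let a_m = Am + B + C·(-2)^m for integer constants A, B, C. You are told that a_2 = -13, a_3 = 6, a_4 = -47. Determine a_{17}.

Plug in m = 2, 3, 4: 2A + B + 4C = -13; 3A + B - 8C = 6; 4A + B + 16C = -47.
Subtracting the first from the second: A - 12C = 19.
Subtracting the second from the third: A + 24C = -53.
Solving: C = -2, A = -5, then B = 5.
Therefore a_{17} = -85 + 5 + (-2)·(-131072) = 262064.

262064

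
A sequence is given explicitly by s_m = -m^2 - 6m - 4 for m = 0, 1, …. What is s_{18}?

-436

s_{18} = -1·18^2 - 6·18 - 4 = -436.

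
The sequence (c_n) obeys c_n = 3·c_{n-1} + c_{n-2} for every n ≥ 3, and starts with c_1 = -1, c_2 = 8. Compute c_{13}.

Iterate the recurrence:
c_3 = 23;  c_4 = 77;  c_5 = 254;  …;  c_{10} = 99833;  c_{11} = 329726;  c_{12} = 1089011;  c_{13} = 3596759.

3596759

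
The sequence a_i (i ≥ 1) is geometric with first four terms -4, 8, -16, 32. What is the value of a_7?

-256

Common ratio r = -2.
a_i = (-4)·(-2)^(i-1).
a_7 = (-4)·(-2)^6 = -256.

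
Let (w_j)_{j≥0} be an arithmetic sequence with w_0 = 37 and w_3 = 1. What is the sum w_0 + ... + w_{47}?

Common difference d = (1 - 37) / (3 - 0) = -12.
w_j = 37 + (j - 0)·(-12).
w_{47} = -527; S = 48·(37 + (-527))/2 = -11760.

-11760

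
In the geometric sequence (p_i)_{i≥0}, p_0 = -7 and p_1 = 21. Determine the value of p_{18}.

Common ratio r = -3.
p_i = (-7)·(-3)^(i-0).
p_{18} = (-7)·(-3)^18 = -2711943423.

-2711943423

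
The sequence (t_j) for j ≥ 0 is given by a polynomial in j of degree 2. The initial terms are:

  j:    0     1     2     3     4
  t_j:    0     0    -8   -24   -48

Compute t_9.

1st diffs: 0, -8, -16, -24.
2nd diffs: -8, -8, -8 (constant).
So t_j = -4j^2 + 4j.
Evaluating at j = 9 gives t_9 = -288.

-288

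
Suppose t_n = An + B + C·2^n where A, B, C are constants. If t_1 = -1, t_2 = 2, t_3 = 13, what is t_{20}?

4194200

The three given values yield: A + B + 2C = -1; 2A + B + 4C = 2; 3A + B + 8C = 13.
Subtracting the first from the second: A + 2C = 3.
Subtracting the second from the third: A + 4C = 11.
Solving: C = 4, A = -5, then B = -4.
Hence t_{20} = -5·20 + (-4) + 4·1048576 = 4194200.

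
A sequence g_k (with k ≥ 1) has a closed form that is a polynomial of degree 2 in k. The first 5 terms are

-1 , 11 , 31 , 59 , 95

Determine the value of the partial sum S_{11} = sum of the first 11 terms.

1969

1st diffs: 12, 20, 28, 36.
2nd diffs: 8, 8, 8 (constant).
So g_k = 4k^2 - 5.
Continuing: …, 139, 191, 251, 319, …, g_{11} = 479.
Summing k = 1..11 (11 terms) gives 1969.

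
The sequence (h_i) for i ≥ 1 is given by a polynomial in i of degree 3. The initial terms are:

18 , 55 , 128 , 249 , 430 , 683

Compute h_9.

1st diffs: 37, 73, 121, 181, 253.
2nd diffs: 36, 48, 60, 72.
3rd diffs: 12, 12, 12 (constant).
Newton forward-difference form: h_i = 18 + 37·C(i-1,1) + 36·C(i-1,2) + 12·C(i-1,3).
At i = 9: i-1 = 8, so h_9 = 18 + 296 + 1008 + 672 = 1994.

1994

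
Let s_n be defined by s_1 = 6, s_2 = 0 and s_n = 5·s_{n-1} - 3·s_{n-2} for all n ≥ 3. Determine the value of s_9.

Compute successive terms:
s_3 = -18;  s_4 = -90;  s_5 = -396;  s_6 = -1710;  s_7 = -7362;  s_8 = -31680;  s_9 = -136314.

-136314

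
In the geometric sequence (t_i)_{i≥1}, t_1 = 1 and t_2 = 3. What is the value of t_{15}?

Common ratio r = 3.
t_i = 1·3^(i-1).
t_{15} = 1·3^14 = 4782969.

4782969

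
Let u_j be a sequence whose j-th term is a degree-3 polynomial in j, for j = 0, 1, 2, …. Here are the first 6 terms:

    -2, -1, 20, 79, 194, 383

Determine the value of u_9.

1st diffs: 1, 21, 59, 115, 189.
2nd diffs: 20, 38, 56, 74.
3rd diffs: 18, 18, 18 (constant).
So u_j = 3j^3 + j^2 - 3j - 2.
Evaluating at j = 9 gives u_9 = 2239.

2239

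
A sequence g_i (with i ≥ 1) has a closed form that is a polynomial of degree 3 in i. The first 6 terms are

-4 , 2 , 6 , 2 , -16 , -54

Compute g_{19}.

1st diffs: 6, 4, -4, -18, -38.
2nd diffs: -2, -8, -14, -20.
3rd diffs: -6, -6, -6 (constant).
Newton forward-difference form: g_i = -4 + 6·C(i-1,1) + (-2)·C(i-1,2) + (-6)·C(i-1,3).
At i = 19: i-1 = 18, so g_{19} = -4 + 108 - 306 - 4896 = -5098.

-5098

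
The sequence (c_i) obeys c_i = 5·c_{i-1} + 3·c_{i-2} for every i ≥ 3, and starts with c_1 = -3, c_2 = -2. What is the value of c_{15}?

Compute successive terms:
c_3 = -19; c_4 = -101; c_5 = -562; …; c_{12} = -90136961; c_{13} = -499483267; c_{14} = -2767827218; c_{15} = -15337585891.

-15337585891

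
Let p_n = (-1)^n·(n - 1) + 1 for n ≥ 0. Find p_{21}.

(-1)^21 = -1; n - 1 at n=21 is 20; so p_{21} = -19.

-19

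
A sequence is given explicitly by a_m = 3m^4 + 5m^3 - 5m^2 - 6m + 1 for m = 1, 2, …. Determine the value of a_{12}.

a_{12} = 3·12^4 + 5·12^3 - 5·12^2 - 6·12 + 1 = 70057.

70057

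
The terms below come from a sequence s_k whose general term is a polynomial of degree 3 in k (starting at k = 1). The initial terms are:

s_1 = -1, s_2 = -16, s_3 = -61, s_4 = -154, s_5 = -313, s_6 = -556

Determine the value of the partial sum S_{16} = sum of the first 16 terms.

-51376

1st diffs: -15, -45, -93, -159, -243.
2nd diffs: -30, -48, -66, -84.
3rd diffs: -18, -18, -18 (constant).
Newton forward-difference form: s_k = -1 + (-15)·C(k-1,1) + (-30)·C(k-1,2) + (-18)·C(k-1,3).
Continuing: …, -901, -1366, -1969, -2728, …, s_{16} = -11566.
Summing k = 1..16 (16 terms) gives -51376.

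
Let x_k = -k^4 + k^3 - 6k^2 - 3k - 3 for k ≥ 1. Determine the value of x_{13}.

-27420

x_{13} = -1·13^4 + 1·13^3 - 6·13^2 - 3·13 - 3 = -27420.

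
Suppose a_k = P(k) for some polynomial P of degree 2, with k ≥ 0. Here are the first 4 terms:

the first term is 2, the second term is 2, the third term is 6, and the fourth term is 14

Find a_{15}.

422

1st diffs: 0, 4, 8.
2nd diffs: 4, 4 (constant).
Newton forward-difference form: a_k = 2 + 4·C(k,2).
At k = 15: k = 15, so a_{15} = 2 + 420 = 422.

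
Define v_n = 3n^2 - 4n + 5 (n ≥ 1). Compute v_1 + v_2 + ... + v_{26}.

17329

Over n = 1..26: Σn = 351, Σn² = 6201.
Total = (3)·6201 + (-4)·351 + (5)·26 = 17329.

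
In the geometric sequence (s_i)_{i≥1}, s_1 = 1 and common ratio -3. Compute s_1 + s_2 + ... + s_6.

-182

s_i = 1·(-3)^(i-1).
S = 1·((-3)^6 - 1)/(-3 - 1) = 1·(729 - 1)/(-4) = -182.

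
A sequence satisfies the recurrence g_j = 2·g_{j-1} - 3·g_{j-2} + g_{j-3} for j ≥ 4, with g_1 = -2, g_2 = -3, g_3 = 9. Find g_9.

Iterate the recurrence:
g_4 = 25  g_5 = 20  g_6 = -26  g_7 = -87  g_8 = -76  g_9 = 83.

83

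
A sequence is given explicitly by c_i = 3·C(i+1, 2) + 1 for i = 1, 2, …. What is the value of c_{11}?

C(12, 2) = 66, so c_{11} = 199.

199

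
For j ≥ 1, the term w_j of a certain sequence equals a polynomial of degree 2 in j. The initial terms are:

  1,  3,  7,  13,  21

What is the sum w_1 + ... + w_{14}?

1st diffs: 2, 4, 6, 8.
2nd diffs: 2, 2, 2 (constant).
So w_j = j^2 - j + 1.
Continuing: …, 31, 43, 57, 73, …, w_{14} = 183.
Summing j = 1..14 (14 terms) gives 924.

924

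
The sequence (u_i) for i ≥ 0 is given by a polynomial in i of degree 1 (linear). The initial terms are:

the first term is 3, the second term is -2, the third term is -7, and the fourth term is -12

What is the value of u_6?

1st diffs: -5, -5, -5 (constant).
So u_i = -5i + 3.
Evaluating at i = 6 gives u_6 = -27.

-27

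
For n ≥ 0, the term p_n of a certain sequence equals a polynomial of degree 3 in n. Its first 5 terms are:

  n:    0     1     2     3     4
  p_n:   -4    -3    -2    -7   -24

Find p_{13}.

1st diffs: 1, 1, -5, -17.
2nd diffs: 0, -6, -12.
3rd diffs: -6, -6 (constant).
So p_n = -n^3 + 3n^2 - n - 4.
Evaluating at n = 13 gives p_{13} = -1707.

-1707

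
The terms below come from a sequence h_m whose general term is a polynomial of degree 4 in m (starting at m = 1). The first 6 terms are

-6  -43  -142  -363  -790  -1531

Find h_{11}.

-15406

1st diffs: -37, -99, -221, -427, -741.
2nd diffs: -62, -122, -206, -314.
3rd diffs: -60, -84, -108.
4th diffs: -24, -24 (constant).
Newton forward-difference form: h_m = -6 + (-37)·C(m-1,1) + (-62)·C(m-1,2) + (-60)·C(m-1,3) + (-24)·C(m-1,4).
At m = 11: m-1 = 10, so h_{11} = -6 - 370 - 2790 - 7200 - 5040 = -15406.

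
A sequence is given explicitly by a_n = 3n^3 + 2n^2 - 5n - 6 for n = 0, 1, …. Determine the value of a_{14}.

8548

a_{14} = 3·14^3 + 2·14^2 - 5·14 - 6 = 8548.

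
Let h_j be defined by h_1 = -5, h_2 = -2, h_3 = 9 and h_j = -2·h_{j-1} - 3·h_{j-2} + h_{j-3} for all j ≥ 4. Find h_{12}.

313

Step forward from the initial values:
h_4 = -17, h_5 = 5, h_6 = 50, h_7 = -132, h_8 = 119, h_9 = 208, h_{10} = -905, h_{11} = 1305, h_{12} = 313.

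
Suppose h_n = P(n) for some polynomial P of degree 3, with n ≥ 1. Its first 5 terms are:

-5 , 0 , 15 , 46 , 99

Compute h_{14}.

2556

1st diffs: 5, 15, 31, 53.
2nd diffs: 10, 16, 22.
3rd diffs: 6, 6 (constant).
Newton forward-difference form: h_n = -5 + 5·C(n-1,1) + 10·C(n-1,2) + 6·C(n-1,3).
At n = 14: n-1 = 13, so h_{14} = -5 + 65 + 780 + 1716 = 2556.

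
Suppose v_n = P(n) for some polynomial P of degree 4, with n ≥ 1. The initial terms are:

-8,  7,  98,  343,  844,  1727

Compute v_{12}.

1st diffs: 15, 91, 245, 501, 883.
2nd diffs: 76, 154, 256, 382.
3rd diffs: 78, 102, 126.
4th diffs: 24, 24 (constant).
Newton forward-difference form: v_n = -8 + 15·C(n-1,1) + 76·C(n-1,2) + 78·C(n-1,3) + 24·C(n-1,4).
At n = 12: n-1 = 11, so v_{12} = -8 + 165 + 4180 + 12870 + 7920 = 25127.

25127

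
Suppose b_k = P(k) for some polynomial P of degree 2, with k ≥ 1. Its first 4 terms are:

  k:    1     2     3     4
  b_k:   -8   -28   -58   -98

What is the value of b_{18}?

-1708

1st diffs: -20, -30, -40.
2nd diffs: -10, -10 (constant).
Newton forward-difference form: b_k = -8 + (-20)·C(k-1,1) + (-10)·C(k-1,2).
At k = 18: k-1 = 17, so b_{18} = -8 - 340 - 1360 = -1708.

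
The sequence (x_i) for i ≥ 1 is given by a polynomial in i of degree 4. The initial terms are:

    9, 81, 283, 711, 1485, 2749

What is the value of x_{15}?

71815

1st diffs: 72, 202, 428, 774, 1264.
2nd diffs: 130, 226, 346, 490.
3rd diffs: 96, 120, 144.
4th diffs: 24, 24 (constant).
Newton forward-difference form: x_i = 9 + 72·C(i-1,1) + 130·C(i-1,2) + 96·C(i-1,3) + 24·C(i-1,4).
At i = 15: i-1 = 14, so x_{15} = 9 + 1008 + 11830 + 34944 + 24024 = 71815.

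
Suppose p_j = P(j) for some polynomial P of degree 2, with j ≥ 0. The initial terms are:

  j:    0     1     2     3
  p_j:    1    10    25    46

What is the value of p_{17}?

1st diffs: 9, 15, 21.
2nd diffs: 6, 6 (constant).
Newton forward-difference form: p_j = 1 + 9·C(j,1) + 6·C(j,2).
At j = 17: j = 17, so p_{17} = 1 + 153 + 816 = 970.

970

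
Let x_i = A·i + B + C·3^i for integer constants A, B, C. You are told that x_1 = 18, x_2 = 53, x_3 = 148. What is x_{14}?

23914913

At i = 1, 2, 3: A + B + 3C = 18; 2A + B + 9C = 53; 3A + B + 27C = 148.
Subtracting the first from the second: A + 6C = 35.
Subtracting the second from the third: A + 18C = 95.
Solving: C = 5, A = 5, then B = -2.
So x_i = 5·i + (-2) + 5·3^i; at i=14 this is 23914913.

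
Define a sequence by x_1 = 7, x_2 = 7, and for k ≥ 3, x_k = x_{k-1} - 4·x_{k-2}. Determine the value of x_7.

Step forward from the initial values:
x_3 = -21, x_4 = -49, x_5 = 35, x_6 = 231, x_7 = 91.

91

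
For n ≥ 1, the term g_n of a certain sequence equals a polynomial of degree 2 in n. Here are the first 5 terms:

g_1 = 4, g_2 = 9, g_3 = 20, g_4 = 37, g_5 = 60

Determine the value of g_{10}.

265

1st diffs: 5, 11, 17, 23.
2nd diffs: 6, 6, 6 (constant).
Newton forward-difference form: g_n = 4 + 5·C(n-1,1) + 6·C(n-1,2).
At n = 10: n-1 = 9, so g_{10} = 4 + 45 + 216 = 265.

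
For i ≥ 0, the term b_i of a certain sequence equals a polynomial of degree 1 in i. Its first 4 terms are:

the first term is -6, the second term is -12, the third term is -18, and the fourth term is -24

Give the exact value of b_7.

1st diffs: -6, -6, -6 (constant).
So b_i = -6i - 6.
Evaluating at i = 7 gives b_7 = -48.

-48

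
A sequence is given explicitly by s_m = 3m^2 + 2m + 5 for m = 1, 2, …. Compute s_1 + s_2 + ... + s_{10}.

1315

Over m = 1..10: Σm = 55, Σm² = 385.
Total = (3)·385 + (2)·55 + (5)·10 = 1315.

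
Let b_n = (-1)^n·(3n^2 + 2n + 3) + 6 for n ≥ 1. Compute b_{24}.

(-1)^24 = 1; 3n^2 + 2n + 3 at n=24 is 1779; so b_{24} = 1785.

1785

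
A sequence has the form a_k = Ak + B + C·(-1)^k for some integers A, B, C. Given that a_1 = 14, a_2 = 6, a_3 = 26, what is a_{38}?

Plug in k = 1, 2, 3: A + B - C = 14; 2A + B + C = 6; 3A + B - C = 26.
Subtracting the first from the second: A + 2C = -8.
Subtracting the second from the third: A - 2C = 20.
Solving: C = -7, A = 6, then B = 1.
So a_k = 6·k + 1 + (-7)·(-1)^k; at k=38 this is 222.

222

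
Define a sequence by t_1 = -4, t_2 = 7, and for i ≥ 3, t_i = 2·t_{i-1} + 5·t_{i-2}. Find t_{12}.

202143

Compute successive terms:
t_3 = -6;  t_4 = 23;  t_5 = 16;  t_6 = 147;  t_7 = 374;  t_8 = 1483;  t_9 = 4836;  t_{10} = 17087;  t_{11} = 58354;  t_{12} = 202143.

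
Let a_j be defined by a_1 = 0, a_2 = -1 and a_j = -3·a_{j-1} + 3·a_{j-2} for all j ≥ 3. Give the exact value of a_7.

Iterate the recurrence:
a_3 = 3, a_4 = -12, a_5 = 45, a_6 = -171, a_7 = 648.

648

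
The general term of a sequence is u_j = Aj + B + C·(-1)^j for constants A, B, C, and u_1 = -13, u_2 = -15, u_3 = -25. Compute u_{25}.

The three given values yield: A + B - C = -13; 2A + B + C = -15; 3A + B - C = -25.
Subtracting the first from the second: A + 2C = -2.
Subtracting the second from the third: A - 2C = -10.
Solving: C = 2, A = -6, then B = -5.
Hence u_{25} = -6·25 + (-5) + 2·(-1) = -157.

-157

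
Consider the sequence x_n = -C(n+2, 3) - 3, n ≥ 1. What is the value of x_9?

C(11, 3) = 165, so x_9 = -168.

-168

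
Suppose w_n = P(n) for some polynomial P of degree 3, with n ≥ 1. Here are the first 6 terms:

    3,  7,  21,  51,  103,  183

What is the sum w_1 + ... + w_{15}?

1st diffs: 4, 14, 30, 52, 80.
2nd diffs: 10, 16, 22, 28.
3rd diffs: 6, 6, 6 (constant).
Newton forward-difference form: w_n = 3 + 4·C(n-1,1) + 10·C(n-1,2) + 6·C(n-1,3).
Continuing: …, 297, 451, 651, 903, …, w_{15} = 3153.
Summing n = 1..15 (15 terms) gives 13205.

13205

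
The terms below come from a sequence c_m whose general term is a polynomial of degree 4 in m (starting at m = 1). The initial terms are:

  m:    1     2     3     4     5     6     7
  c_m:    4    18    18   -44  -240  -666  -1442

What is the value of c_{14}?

-31794

1st diffs: 14, 0, -62, -196, -426, -776.
2nd diffs: -14, -62, -134, -230, -350.
3rd diffs: -48, -72, -96, -120.
4th diffs: -24, -24, -24 (constant).
Newton forward-difference form: c_m = 4 + 14·C(m-1,1) + (-14)·C(m-1,2) + (-48)·C(m-1,3) + (-24)·C(m-1,4).
At m = 14: m-1 = 13, so c_{14} = 4 + 182 - 1092 - 13728 - 17160 = -31794.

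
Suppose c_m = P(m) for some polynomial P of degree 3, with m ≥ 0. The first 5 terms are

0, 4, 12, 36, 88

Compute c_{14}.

4788

1st diffs: 4, 8, 24, 52.
2nd diffs: 4, 16, 28.
3rd diffs: 12, 12 (constant).
Newton forward-difference form: c_m = 4·C(m,1) + 4·C(m,2) + 12·C(m,3).
At m = 14: m = 14, so c_{14} = 56 + 364 + 4368 = 4788.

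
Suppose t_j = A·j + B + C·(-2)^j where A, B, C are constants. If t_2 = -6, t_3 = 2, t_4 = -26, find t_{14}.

At j = 2, 3, 4: 2A + B + 4C = -6; 3A + B - 8C = 2; 4A + B + 16C = -26.
Subtracting the first from the second: A - 12C = 8.
Subtracting the second from the third: A + 24C = -28.
Solving: C = -1, A = -4, then B = 6.
Therefore t_{14} = -56 + 6 + (-1)·16384 = -16434.

-16434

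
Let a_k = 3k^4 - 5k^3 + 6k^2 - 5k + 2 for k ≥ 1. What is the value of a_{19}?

358741

a_{19} = 3·19^4 - 5·19^3 + 6·19^2 - 5·19 + 2 = 358741.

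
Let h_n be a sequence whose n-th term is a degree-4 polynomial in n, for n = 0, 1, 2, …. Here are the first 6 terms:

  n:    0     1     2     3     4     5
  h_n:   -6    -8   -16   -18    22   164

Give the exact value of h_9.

1st diffs: -2, -8, -2, 40, 142.
2nd diffs: -6, 6, 42, 102.
3rd diffs: 12, 36, 60.
4th diffs: 24, 24 (constant).
Newton forward-difference form: h_n = -6 + (-2)·C(n,1) + (-6)·C(n,2) + 12·C(n,3) + 24·C(n,4).
At n = 9: n = 9, so h_9 = -6 - 18 - 216 + 1008 + 3024 = 3792.

3792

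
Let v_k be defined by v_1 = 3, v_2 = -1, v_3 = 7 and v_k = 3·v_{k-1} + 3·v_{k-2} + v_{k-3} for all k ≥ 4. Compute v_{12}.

Step forward from the initial values:
v_4 = 21  v_5 = 83  v_6 = 319  v_7 = 1227  v_8 = 4721  v_9 = 18163  v_{10} = 69879  v_{11} = 268847  v_{12} = 1034341.

1034341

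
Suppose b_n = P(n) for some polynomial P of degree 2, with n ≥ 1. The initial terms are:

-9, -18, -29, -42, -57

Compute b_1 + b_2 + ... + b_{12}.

1st diffs: -9, -11, -13, -15.
2nd diffs: -2, -2, -2 (constant).
Newton forward-difference form: b_n = -9 + (-9)·C(n-1,1) + (-2)·C(n-1,2).
Continuing: …, -74, -93, -114, -137, …, b_{12} = -218.
Summing n = 1..12 (12 terms) gives -1142.

-1142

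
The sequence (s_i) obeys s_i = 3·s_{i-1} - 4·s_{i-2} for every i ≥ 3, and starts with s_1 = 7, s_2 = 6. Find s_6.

-150

Compute successive terms:
s_3 = -10, s_4 = -54, s_5 = -122, s_6 = -150.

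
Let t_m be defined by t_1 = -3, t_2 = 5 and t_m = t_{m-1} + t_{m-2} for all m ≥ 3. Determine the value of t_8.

41

Applying the relation repeatedly:
t_3 = 2  t_4 = 7  t_5 = 9  t_6 = 16  t_7 = 25  t_8 = 41.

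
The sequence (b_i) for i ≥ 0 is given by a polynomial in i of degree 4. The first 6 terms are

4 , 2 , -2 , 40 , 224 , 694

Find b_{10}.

1st diffs: -2, -4, 42, 184, 470.
2nd diffs: -2, 46, 142, 286.
3rd diffs: 48, 96, 144.
4th diffs: 48, 48 (constant).
Newton forward-difference form: b_i = 4 + (-2)·C(i,1) + (-2)·C(i,2) + 48·C(i,3) + 48·C(i,4).
At i = 10: i = 10, so b_{10} = 4 - 20 - 90 + 5760 + 10080 = 15734.

15734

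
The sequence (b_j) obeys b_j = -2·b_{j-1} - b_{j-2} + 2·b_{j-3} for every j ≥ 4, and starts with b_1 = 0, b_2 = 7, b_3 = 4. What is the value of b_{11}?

b_4 = -15, b_5 = 40, b_6 = -57, b_7 = 44, b_8 = 49, b_9 = -256, b_{10} = 551, b_{11} = -748.

-748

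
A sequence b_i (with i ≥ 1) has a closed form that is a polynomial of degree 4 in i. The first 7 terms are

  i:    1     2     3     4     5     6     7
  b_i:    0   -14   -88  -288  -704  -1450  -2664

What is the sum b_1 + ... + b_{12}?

-65802

1st diffs: -14, -74, -200, -416, -746, -1214.
2nd diffs: -60, -126, -216, -330, -468.
3rd diffs: -66, -90, -114, -138.
4th diffs: -24, -24, -24 (constant).
So b_i = -i^4 - i^3 + i^2 + 5i - 4.
Continuing: …, -4508, -7168, -10854, -15800, …, b_{12} = -22264.
Summing i = 1..12 (12 terms) gives -65802.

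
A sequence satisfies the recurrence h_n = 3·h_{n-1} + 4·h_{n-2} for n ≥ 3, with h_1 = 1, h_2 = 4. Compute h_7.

4096

Applying the relation repeatedly:
h_3 = 16; h_4 = 64; h_5 = 256; h_6 = 1024; h_7 = 4096.
(Characteristic roots are 4 and -1.)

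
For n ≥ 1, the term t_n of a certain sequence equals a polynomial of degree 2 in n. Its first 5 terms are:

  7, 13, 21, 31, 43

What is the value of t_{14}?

241

1st diffs: 6, 8, 10, 12.
2nd diffs: 2, 2, 2 (constant).
Newton forward-difference form: t_n = 7 + 6·C(n-1,1) + 2·C(n-1,2).
At n = 14: n-1 = 13, so t_{14} = 7 + 78 + 156 = 241.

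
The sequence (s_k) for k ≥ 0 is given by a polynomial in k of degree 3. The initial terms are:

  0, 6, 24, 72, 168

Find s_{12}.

1st diffs: 6, 18, 48, 96.
2nd diffs: 12, 30, 48.
3rd diffs: 18, 18 (constant).
Newton forward-difference form: s_k = 6·C(k,1) + 12·C(k,2) + 18·C(k,3).
At k = 12: k = 12, so s_{12} = 72 + 792 + 3960 = 4824.

4824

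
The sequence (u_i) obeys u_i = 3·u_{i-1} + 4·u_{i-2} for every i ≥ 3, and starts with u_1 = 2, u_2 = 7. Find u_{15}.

483183821

Iterate the recurrence:
u_3 = 29  u_4 = 115  u_5 = 461  …  u_{12} = 7549747  u_{13} = 30198989  u_{14} = 120795955  u_{15} = 483183821.
(Characteristic roots are 4 and -1.)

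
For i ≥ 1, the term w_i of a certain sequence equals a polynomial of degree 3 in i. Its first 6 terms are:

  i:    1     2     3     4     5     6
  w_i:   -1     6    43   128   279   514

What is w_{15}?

9379

1st diffs: 7, 37, 85, 151, 235.
2nd diffs: 30, 48, 66, 84.
3rd diffs: 18, 18, 18 (constant).
So w_i = 3i^3 - 3i^2 - 5i + 4.
Evaluating at i = 15 gives w_{15} = 9379.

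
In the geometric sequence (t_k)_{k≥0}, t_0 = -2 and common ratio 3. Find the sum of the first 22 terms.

-31381059608

t_k = (-2)·3^(k-0).
S = (-2)·(3^22 - 1)/(3 - 1) = (-2)·(31381059609 - 1)/(2) = -31381059608.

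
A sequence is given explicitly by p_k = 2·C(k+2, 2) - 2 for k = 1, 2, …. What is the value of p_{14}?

238

C(16, 2) = 120, so p_{14} = 238.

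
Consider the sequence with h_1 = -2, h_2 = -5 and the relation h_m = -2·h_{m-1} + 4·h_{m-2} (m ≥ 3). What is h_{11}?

71168

Iterate the recurrence:
h_3 = 2, h_4 = -24, h_5 = 56, h_6 = -208, h_7 = 640, h_8 = -2112, h_9 = 6784, h_{10} = -22016, h_{11} = 71168.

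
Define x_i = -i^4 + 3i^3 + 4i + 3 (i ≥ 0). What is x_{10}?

-6957

x_{10} = -1·10^4 + 3·10^3 + 4·10 + 3 = -6957.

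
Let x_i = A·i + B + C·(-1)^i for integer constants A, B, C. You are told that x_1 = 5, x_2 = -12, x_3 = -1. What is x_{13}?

-31

At i = 1, 2, 3: A + B - C = 5; 2A + B + C = -12; 3A + B - C = -1.
Subtracting the first from the second: A + 2C = -17.
Subtracting the second from the third: A - 2C = 11.
Solving: C = -7, A = -3, then B = 1.
Hence x_{13} = -3·13 + 1 + (-7)·(-1) = -31.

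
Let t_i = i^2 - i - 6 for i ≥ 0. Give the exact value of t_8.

50

t_8 = 1·8^2 - 1·8 - 6 = 50.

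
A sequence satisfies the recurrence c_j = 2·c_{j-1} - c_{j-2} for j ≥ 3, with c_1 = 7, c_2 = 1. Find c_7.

Step forward from the initial values:
c_3 = -5  c_4 = -11  c_5 = -17  c_6 = -23  c_7 = -29.
(Characteristic roots are 1 and 1.)

-29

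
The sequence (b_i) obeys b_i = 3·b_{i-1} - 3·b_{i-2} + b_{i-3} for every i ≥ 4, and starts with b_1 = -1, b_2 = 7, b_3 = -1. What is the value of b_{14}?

Compute successive terms:
b_4 = -25; b_5 = -65; b_6 = -121; …; b_{11} = -641; b_{12} = -793; b_{13} = -961; b_{14} = -1145.

-1145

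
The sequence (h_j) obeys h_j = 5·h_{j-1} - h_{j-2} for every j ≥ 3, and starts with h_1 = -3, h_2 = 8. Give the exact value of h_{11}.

12001328

Step forward from the initial values:
h_3 = 43; h_4 = 207; h_5 = 992; h_6 = 4753; h_7 = 22773; h_8 = 109112; h_9 = 522787; h_{10} = 2504823; h_{11} = 12001328.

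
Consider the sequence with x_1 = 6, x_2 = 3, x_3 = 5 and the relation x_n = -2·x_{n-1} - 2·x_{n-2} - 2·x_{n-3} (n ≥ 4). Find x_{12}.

-536

Applying the relation repeatedly:
x_4 = -28;  x_5 = 40;  x_6 = -34;  x_7 = 44;  x_8 = -100;  x_9 = 180;  x_{10} = -248;  x_{11} = 336;  x_{12} = -536.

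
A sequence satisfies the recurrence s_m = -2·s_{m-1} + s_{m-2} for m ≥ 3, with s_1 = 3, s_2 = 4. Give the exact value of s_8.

466

Step forward from the initial values:
s_3 = -5;  s_4 = 14;  s_5 = -33;  s_6 = 80;  s_7 = -193;  s_8 = 466.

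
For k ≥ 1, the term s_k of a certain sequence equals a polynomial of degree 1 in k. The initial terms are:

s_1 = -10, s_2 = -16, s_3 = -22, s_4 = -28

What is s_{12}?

-76

1st diffs: -6, -6, -6 (constant).
So s_k = -6k - 4.
Evaluating at k = 12 gives s_{12} = -76.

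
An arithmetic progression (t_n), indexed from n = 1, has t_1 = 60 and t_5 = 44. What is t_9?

28

Common difference d = (44 - 60) / (5 - 1) = -4.
t_n = 60 + (n - 1)·(-4).
t_9 = 60 + 8·(-4) = 28.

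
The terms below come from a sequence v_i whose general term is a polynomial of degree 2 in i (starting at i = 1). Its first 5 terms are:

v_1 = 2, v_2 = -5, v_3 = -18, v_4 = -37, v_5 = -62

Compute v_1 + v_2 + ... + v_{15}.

1st diffs: -7, -13, -19, -25.
2nd diffs: -6, -6, -6 (constant).
So v_i = -3i^2 + 2i + 3.
Continuing: …, -93, -130, -173, -222, …, v_{15} = -642.
Summing i = 1..15 (15 terms) gives -3435.

-3435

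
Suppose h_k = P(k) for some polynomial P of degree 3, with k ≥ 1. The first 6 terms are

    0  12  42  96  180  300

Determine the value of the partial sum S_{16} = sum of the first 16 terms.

22440

1st diffs: 12, 30, 54, 84, 120.
2nd diffs: 18, 24, 30, 36.
3rd diffs: 6, 6, 6 (constant).
Newton forward-difference form: h_k = 12·C(k-1,1) + 18·C(k-1,2) + 6·C(k-1,3).
Continuing: …, 462, 672, 936, 1260, …, h_{16} = 4800.
Summing k = 1..16 (16 terms) gives 22440.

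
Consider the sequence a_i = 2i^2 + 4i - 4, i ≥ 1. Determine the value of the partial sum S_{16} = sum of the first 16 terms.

Over i = 1..16: Σi = 136, Σi² = 1496.
Total = (2)·1496 + (4)·136 + (-4)·16 = 3472.

3472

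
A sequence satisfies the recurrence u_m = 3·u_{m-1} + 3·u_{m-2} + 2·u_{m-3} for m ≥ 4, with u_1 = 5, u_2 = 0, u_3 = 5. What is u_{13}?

Applying the relation repeatedly:
u_4 = 25; u_5 = 90; u_6 = 355; u_7 = 1385; u_8 = 5400; u_9 = 21065; u_{10} = 82165; u_{11} = 320490; u_{12} = 1250095; u_{13} = 4876085.

4876085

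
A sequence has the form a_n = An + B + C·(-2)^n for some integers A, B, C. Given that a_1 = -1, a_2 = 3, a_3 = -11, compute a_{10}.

Write the equations: A + B - 2C = -1; 2A + B + 4C = 3; 3A + B - 8C = -11.
Subtracting the first from the second: A + 6C = 4.
Subtracting the second from the third: A - 12C = -14.
Solving: C = 1, A = -2, then B = 3.
Therefore a_{10} = -20 + 3 + 1·1024 = 1007.

1007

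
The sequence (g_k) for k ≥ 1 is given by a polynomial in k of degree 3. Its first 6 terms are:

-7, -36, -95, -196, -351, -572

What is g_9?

1st diffs: -29, -59, -101, -155, -221.
2nd diffs: -30, -42, -54, -66.
3rd diffs: -12, -12, -12 (constant).
Newton forward-difference form: g_k = -7 + (-29)·C(k-1,1) + (-30)·C(k-1,2) + (-12)·C(k-1,3).
At k = 9: k-1 = 8, so g_9 = -7 - 232 - 840 - 672 = -1751.

-1751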